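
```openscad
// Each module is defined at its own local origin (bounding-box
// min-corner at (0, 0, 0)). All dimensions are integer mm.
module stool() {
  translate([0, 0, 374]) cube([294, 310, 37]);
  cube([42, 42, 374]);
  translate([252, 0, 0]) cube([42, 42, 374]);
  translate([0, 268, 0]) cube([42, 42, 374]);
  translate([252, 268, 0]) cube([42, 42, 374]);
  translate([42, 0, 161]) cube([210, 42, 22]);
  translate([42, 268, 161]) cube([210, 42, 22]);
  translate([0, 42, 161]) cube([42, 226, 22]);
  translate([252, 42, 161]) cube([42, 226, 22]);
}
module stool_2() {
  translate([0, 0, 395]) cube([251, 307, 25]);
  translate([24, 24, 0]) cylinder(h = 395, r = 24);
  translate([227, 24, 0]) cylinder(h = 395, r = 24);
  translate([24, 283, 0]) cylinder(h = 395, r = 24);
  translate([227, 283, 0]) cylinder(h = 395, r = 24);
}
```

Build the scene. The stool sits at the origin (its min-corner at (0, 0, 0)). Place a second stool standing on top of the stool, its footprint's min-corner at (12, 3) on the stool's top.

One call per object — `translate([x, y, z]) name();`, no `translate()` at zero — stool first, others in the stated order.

stool();
translate([12, 3, 411]) stool_2();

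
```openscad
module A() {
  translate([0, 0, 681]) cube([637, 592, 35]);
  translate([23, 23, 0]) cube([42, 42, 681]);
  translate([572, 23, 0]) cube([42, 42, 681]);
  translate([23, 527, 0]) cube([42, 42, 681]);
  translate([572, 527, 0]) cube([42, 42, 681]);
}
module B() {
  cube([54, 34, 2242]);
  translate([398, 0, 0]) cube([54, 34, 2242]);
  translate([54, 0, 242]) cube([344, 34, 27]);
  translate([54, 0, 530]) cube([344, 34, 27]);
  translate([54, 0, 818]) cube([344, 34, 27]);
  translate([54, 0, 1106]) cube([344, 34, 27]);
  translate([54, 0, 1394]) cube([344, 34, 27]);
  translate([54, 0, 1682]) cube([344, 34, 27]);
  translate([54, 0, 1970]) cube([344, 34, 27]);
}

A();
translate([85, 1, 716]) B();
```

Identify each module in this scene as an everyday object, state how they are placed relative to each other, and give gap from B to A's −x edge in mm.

A is a table. B is a ladder. The ladder is on top of the table. The gap from the ladder to the table's −x edge is 85 mm.

The ladder's min-x is at 85; the table's min-x is 0; gap = 85 mm.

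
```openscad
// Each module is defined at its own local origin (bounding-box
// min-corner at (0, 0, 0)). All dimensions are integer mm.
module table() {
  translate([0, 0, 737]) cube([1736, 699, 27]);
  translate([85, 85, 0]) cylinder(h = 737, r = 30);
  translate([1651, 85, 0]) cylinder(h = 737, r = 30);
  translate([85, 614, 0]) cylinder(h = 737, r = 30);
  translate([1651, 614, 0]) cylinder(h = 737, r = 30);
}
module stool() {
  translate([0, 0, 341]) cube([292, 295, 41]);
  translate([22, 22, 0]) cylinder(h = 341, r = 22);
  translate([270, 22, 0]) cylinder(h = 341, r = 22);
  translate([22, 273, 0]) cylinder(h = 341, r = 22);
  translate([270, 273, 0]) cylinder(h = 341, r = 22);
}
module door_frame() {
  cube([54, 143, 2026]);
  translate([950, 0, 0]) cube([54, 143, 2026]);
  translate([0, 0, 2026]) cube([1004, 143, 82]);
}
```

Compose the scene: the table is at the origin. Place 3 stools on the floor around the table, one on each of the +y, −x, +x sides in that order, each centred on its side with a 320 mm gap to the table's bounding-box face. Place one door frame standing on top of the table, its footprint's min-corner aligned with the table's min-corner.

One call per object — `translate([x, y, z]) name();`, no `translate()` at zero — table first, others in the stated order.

table();
translate([722, 1019, 0]) stool();
translate([-612, 202, 0]) stool();
translate([2056, 202, 0]) stool();
translate([0, 0, 764]) door_frame();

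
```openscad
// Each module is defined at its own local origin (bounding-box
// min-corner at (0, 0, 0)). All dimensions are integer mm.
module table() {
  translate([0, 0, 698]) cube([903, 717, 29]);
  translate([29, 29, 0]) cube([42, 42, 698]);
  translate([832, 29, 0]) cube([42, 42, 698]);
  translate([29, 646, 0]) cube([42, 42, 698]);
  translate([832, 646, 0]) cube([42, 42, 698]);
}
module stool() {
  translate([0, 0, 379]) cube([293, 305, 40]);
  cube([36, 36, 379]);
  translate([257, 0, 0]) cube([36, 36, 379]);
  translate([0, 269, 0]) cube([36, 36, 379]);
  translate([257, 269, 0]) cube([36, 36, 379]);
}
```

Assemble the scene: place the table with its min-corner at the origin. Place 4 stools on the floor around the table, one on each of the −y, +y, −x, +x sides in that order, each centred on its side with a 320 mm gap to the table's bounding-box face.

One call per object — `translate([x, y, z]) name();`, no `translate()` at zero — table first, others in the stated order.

table();
translate([305, -625, 0]) stool();
translate([305, 1037, 0]) stool();
translate([-613, 206, 0]) stool();
translate([1223, 206, 0]) stool();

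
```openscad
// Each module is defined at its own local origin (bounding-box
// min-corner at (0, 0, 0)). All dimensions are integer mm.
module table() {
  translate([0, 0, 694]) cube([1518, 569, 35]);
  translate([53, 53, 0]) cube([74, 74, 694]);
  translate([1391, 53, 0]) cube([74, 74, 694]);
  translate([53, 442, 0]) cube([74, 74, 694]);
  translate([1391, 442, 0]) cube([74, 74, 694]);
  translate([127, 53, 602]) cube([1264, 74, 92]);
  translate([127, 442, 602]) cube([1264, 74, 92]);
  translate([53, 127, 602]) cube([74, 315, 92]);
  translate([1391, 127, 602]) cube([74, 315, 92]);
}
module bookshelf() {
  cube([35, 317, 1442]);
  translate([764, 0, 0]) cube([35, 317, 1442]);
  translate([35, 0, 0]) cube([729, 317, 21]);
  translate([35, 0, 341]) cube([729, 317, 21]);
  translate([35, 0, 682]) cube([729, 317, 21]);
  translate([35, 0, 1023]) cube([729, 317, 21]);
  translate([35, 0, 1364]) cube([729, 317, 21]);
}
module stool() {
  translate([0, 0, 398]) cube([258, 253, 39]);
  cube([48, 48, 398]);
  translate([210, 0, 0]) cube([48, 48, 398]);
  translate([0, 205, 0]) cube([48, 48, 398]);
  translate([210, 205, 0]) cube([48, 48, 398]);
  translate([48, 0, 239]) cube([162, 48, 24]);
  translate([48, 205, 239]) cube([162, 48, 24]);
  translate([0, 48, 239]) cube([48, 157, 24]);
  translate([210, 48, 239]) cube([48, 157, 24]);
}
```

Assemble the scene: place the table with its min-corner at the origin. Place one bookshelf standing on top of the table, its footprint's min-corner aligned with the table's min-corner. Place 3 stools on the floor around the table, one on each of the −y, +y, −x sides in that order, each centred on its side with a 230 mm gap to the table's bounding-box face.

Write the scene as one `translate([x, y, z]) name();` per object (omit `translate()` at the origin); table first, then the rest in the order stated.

table();
translate([0, 0, 729]) bookshelf();
translate([630, -483, 0]) stool();
translate([630, 799, 0]) stool();
translate([-488, 158, 0]) stool();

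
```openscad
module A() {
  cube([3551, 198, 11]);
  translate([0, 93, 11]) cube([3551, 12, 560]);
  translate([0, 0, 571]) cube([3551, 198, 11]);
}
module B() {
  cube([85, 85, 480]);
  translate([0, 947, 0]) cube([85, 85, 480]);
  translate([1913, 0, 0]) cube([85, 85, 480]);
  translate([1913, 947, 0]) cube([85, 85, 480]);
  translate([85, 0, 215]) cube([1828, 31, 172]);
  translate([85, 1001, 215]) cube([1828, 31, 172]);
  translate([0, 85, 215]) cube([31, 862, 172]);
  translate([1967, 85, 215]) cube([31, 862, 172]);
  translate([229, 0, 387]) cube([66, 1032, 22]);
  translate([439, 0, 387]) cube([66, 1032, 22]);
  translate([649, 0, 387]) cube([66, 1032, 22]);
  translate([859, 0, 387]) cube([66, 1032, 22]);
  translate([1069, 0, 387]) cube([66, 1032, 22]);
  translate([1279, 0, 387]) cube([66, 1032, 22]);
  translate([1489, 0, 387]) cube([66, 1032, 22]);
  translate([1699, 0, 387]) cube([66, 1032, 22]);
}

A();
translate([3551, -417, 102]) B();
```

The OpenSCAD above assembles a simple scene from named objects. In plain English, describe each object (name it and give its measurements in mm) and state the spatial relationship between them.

A is an I-beam lying along x, 3551 mm long. Overall section height 582 mm. Two flanges 198 mm wide (y) and 11 mm thick, one on the floor and one at the top; a web 12 mm thick runs between them, centred on the flange width.

B is a bed frame 1998 mm long (x) by 1032 mm wide (y). Four 85×85 mm corner posts, 480 mm tall, at the corners of the footprint. Four rails of 31 mm thickness and 172 mm height run between adjacent posts with their undersides at z = 215 mm, their outer faces flush with the outside of the frame (the two x-running rails run between the posts' inner faces; the two y-running rails run between the posts' inner faces). 8 slats, each 66 mm wide (x) and 22 mm thick, lie across the top of the two x-running rails, running the full 1032 mm width of the frame in y; the slats are evenly spaced along x between the inner faces of the end posts with equal gaps (rounded down to the nearest mm) at the −x end and between each pair — any rounding remainder accumulates at the +x end.

The bed frame is beside the I-beam with their tops flush at z = 582.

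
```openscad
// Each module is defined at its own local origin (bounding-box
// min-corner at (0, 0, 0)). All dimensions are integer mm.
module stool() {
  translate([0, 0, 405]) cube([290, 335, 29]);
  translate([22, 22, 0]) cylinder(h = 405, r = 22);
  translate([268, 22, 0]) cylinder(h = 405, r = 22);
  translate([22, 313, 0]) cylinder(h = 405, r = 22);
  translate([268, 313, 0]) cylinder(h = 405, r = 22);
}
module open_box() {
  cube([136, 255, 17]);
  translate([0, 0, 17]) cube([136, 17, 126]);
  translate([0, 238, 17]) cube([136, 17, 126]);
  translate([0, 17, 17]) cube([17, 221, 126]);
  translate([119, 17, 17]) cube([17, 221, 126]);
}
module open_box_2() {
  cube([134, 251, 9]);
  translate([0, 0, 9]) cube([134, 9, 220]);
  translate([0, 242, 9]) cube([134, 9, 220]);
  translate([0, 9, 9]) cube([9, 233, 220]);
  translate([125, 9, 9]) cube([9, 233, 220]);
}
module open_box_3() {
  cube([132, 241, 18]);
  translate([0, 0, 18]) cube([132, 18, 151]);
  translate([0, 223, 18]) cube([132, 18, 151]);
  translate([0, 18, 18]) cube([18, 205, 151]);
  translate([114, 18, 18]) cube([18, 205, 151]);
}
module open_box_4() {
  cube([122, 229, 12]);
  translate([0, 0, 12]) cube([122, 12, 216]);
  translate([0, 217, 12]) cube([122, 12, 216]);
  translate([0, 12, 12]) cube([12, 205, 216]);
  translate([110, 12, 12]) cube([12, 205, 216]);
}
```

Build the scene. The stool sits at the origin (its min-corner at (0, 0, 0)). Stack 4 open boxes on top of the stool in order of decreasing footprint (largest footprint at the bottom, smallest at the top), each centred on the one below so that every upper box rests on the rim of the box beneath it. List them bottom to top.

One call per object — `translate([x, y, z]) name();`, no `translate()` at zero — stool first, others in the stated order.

stool();
translate([77, 40, 434]) open_box();
translate([78, 42, 577]) open_box_2();
translate([79, 47, 806]) open_box_3();
translate([84, 53, 975]) open_box_4();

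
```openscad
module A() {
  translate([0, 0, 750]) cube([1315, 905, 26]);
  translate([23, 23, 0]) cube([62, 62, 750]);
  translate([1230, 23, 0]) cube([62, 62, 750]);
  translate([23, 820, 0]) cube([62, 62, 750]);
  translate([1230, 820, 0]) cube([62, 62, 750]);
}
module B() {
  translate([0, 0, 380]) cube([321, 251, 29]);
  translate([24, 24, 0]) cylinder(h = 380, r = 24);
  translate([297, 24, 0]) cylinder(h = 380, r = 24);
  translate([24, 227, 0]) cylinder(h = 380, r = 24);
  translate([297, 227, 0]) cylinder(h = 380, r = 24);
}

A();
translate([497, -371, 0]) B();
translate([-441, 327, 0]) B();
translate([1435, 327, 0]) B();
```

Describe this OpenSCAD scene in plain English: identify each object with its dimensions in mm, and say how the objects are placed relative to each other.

A is a table with a 1315×905 mm rectangular top, 26 mm thick, top surface at z = 776 mm, supported by four 62×62 mm square legs, each inset 23 mm from the nearest pair of top edges, running from the floor.

B is a simple wooden stool: a rectangular seat 321 mm (x) by 251 mm (y), 29 mm thick, top face at z = 409 mm, on four round legs, each 48 mm in diameter. The legs rest on z = 0, each leg's axis is inset half a diameter from the nearest pair of seat edges (so the leg's bounding box is flush with the corner).

Three stools sit around the table at the −y, −x, +x sides.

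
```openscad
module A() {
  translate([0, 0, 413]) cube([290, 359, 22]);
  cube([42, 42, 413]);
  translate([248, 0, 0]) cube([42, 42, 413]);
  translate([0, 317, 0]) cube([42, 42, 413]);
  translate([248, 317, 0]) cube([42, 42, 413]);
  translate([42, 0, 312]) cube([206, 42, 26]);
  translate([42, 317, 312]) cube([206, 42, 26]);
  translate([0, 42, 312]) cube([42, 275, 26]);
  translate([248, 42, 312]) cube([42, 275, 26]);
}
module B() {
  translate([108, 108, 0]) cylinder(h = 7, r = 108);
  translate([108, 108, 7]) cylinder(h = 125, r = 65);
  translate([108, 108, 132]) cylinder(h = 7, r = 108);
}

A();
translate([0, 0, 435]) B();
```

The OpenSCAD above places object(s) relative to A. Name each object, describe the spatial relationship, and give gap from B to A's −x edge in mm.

A is a stool. B is a spool. The spool is on top of the stool. The gap from the spool to the stool's −x edge is 0 mm.

The spool's min-x is at 0; the stool's min-x is 0; gap = 0 mm.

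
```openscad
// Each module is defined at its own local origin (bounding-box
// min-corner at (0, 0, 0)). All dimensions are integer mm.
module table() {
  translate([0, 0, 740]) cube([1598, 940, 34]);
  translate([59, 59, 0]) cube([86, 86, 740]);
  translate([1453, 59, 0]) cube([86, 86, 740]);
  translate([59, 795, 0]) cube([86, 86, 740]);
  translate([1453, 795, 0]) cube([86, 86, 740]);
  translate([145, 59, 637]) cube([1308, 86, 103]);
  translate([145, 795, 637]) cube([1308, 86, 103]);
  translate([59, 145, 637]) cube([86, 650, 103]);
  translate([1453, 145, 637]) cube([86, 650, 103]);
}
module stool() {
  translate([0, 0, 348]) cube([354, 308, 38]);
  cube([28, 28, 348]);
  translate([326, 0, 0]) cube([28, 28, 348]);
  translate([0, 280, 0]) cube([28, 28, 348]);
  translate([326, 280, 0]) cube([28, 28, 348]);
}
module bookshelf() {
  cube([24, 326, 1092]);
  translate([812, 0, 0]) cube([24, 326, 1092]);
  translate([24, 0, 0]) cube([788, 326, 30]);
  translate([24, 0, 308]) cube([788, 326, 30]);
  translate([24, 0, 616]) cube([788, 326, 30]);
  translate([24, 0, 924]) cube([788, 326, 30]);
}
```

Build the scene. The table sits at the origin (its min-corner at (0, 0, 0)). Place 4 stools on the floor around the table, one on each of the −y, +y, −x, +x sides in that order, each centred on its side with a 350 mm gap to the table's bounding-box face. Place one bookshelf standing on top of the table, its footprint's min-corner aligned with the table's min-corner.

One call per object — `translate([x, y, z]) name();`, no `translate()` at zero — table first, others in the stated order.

table();
translate([622, -658, 0]) stool();
translate([622, 1290, 0]) stool();
translate([-704, 316, 0]) stool();
translate([1948, 316, 0]) stool();
translate([0, 0, 774]) bookshelf();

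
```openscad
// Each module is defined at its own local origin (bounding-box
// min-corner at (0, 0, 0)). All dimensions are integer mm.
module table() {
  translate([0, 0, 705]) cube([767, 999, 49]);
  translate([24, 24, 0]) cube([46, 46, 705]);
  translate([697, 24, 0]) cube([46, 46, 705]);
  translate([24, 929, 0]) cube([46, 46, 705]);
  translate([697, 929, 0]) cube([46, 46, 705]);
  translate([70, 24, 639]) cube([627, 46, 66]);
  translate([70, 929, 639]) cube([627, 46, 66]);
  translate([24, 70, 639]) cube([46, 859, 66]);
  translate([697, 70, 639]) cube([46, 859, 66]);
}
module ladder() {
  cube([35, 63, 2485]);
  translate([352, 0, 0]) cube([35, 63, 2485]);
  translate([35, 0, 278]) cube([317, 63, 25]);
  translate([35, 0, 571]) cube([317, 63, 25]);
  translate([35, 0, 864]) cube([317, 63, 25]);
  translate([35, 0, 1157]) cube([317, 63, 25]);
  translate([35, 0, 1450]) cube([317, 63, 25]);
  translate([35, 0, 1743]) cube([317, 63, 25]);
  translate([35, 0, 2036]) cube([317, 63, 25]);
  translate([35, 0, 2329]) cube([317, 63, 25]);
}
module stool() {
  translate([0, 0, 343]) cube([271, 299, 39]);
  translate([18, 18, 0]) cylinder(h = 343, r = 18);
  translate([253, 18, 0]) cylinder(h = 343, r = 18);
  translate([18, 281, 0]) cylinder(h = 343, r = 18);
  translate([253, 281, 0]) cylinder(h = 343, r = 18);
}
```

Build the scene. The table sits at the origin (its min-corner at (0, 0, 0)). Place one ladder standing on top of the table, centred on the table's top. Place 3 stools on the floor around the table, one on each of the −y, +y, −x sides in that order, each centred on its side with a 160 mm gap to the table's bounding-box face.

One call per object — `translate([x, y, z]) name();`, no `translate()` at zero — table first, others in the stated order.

table();
translate([190, 468, 754]) ladder();
translate([248, -459, 0]) stool();
translate([248, 1159, 0]) stool();
translate([-431, 350, 0]) stool();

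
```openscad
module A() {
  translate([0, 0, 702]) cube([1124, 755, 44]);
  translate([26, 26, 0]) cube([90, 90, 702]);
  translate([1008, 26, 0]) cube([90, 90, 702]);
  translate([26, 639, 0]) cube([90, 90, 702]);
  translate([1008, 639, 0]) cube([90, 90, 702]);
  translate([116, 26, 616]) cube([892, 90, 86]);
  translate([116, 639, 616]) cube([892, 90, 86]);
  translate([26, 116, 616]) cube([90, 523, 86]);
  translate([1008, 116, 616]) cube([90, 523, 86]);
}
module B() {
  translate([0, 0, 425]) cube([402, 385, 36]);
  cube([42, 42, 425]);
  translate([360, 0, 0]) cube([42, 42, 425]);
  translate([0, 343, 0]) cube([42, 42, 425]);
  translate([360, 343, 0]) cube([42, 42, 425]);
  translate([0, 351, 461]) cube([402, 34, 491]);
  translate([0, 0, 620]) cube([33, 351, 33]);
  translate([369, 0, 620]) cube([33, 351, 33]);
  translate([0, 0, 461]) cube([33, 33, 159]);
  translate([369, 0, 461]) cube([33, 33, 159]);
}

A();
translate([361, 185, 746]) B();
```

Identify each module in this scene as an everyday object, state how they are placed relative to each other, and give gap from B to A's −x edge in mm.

The chair's min-x is at 361; the table's min-x is 0; gap = 361 mm.

A is a table. B is a chair. The chair is on top of the table, centred. The gap from the chair to the table's −x edge is 361 mm.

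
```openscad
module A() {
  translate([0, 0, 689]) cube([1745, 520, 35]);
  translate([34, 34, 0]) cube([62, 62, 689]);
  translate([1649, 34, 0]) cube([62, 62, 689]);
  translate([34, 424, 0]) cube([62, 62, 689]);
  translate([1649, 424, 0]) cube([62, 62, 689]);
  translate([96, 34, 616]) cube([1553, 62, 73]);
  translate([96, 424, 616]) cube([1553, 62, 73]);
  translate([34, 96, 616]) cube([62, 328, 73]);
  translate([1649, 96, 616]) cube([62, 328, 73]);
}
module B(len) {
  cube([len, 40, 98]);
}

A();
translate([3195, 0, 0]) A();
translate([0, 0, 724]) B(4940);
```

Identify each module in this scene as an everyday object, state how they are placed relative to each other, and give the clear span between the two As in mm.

A is a table. B is a beam. A beam spans the tops of two tables. The clear span between the two tables is 1450 mm.

Second table starts at x = 3195; first ends at x = 1745; clear span = 3195 − 1745 = 1450 mm.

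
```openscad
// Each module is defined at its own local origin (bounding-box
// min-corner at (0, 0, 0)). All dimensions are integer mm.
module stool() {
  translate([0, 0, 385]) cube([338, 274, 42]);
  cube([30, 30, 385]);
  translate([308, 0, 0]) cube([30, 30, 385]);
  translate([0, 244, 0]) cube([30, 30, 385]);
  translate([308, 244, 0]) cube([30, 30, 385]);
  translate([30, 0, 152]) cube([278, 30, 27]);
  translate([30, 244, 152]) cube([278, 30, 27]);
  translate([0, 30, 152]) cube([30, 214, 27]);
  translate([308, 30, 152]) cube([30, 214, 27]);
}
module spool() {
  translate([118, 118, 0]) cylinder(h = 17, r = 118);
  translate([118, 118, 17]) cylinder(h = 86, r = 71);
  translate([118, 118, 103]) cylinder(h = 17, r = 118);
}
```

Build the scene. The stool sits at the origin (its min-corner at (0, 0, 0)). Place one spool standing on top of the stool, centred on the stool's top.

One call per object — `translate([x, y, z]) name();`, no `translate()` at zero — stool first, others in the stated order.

stool();
translate([51, 19, 427]) spool();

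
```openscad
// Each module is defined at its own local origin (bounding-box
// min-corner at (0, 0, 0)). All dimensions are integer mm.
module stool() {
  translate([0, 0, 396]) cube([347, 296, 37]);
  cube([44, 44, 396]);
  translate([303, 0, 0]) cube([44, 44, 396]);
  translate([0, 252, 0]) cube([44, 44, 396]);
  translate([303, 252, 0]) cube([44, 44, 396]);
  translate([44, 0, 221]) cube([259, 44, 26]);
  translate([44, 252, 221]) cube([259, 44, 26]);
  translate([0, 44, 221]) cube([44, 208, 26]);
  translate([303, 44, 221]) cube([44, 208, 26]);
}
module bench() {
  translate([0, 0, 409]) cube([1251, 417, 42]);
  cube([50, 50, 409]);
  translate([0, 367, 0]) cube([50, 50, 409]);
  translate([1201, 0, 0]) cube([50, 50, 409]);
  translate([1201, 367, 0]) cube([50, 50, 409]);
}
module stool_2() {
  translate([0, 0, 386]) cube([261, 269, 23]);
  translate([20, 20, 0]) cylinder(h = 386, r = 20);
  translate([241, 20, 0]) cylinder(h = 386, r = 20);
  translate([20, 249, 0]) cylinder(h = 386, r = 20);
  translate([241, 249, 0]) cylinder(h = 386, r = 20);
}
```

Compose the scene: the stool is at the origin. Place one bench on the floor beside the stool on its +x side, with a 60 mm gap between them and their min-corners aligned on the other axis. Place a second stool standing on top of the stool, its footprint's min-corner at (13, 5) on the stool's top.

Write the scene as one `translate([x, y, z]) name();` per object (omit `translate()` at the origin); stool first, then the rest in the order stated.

stool();
translate([407, 0, 0]) bench();
translate([13, 5, 433]) stool_2();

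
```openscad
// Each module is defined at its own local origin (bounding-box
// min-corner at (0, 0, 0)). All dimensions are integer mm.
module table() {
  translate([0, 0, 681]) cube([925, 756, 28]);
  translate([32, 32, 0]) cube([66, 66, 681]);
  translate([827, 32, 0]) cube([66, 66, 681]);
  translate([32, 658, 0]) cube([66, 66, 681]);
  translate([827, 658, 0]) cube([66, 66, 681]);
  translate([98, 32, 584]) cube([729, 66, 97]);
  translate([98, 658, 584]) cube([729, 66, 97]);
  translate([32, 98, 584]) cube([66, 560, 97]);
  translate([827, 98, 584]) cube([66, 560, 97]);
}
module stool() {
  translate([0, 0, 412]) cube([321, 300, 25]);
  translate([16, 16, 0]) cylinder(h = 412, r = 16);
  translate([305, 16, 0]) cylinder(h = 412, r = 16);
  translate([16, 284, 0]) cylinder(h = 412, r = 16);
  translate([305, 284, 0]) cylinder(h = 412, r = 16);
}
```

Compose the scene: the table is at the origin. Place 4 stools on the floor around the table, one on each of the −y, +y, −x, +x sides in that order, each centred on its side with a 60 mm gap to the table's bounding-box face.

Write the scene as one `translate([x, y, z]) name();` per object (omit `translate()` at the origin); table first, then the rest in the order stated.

table();
translate([302, -360, 0]) stool();
translate([302, 816, 0]) stool();
translate([-381, 228, 0]) stool();
translate([985, 228, 0]) stool();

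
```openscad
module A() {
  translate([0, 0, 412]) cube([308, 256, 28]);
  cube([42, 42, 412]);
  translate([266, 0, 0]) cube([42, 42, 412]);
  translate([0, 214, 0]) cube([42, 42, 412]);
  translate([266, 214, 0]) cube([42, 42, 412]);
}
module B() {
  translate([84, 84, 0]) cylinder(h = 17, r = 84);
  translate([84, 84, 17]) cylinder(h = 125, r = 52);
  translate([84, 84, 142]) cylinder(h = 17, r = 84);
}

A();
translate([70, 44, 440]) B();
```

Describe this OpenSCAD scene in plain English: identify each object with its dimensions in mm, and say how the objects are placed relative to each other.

A is a simple wooden stool: a rectangular seat 308 mm (x) by 256 mm (y), 28 mm thick, top face at z = 440 mm, on four square legs, each 42×42 mm in cross-section. The legs rest on z = 0, each flush with a corner of the seat.

B is a spool: two coaxial disc flanges of radius 84 mm and thickness 17 mm, joined by a core cylinder of radius 52 mm and height 125 mm. The lower flange rests on z = 0 and the three cylinders share a vertical axis.

The spool is on top of the stool, centred.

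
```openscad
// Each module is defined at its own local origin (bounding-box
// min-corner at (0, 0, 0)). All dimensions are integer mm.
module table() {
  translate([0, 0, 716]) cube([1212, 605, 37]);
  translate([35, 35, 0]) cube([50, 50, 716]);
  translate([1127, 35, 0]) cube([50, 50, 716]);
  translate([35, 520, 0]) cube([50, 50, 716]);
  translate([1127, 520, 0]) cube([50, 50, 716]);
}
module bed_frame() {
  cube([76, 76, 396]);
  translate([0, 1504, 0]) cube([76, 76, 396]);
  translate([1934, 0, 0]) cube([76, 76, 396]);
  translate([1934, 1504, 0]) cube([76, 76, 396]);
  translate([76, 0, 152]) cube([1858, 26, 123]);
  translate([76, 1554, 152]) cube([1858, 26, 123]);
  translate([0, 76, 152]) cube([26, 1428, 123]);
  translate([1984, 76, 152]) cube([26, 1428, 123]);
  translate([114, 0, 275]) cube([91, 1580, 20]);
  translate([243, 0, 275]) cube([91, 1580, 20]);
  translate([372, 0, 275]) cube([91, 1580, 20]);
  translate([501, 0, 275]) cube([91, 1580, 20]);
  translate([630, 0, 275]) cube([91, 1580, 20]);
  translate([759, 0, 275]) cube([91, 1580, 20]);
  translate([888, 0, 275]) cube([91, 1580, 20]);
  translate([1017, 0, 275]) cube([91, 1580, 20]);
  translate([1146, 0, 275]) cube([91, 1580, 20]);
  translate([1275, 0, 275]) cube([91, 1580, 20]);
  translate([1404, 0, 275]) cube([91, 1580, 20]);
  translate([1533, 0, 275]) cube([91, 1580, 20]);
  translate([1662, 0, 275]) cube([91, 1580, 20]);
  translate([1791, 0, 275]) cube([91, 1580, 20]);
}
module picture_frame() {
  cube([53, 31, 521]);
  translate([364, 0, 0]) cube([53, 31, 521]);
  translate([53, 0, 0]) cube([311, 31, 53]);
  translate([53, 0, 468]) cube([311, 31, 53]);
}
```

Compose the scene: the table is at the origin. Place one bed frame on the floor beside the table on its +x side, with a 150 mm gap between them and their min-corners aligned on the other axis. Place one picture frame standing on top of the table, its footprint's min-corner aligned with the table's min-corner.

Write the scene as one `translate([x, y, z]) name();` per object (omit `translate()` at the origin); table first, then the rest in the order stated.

table();
translate([1362, 0, 0]) bed_frame();
translate([0, 0, 753]) picture_frame();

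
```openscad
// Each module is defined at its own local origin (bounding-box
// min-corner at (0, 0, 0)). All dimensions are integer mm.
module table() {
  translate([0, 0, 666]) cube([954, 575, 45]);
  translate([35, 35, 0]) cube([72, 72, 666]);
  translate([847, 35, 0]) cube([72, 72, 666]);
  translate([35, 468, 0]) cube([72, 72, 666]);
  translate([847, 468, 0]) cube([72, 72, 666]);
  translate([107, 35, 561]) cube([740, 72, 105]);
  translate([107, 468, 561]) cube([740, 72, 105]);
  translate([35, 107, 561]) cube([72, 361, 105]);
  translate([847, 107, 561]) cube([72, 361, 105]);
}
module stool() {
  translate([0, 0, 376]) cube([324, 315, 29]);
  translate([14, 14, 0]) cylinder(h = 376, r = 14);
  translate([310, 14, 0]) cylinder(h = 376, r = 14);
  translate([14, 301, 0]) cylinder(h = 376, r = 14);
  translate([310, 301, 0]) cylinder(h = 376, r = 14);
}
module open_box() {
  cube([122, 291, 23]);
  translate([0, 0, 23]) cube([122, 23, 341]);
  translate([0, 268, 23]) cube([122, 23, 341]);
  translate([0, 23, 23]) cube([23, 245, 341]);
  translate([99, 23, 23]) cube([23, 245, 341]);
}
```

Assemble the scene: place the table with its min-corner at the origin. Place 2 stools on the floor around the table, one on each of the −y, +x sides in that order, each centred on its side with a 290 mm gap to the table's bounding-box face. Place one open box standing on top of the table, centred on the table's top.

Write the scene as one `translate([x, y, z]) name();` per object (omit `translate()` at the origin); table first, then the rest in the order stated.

table();
translate([315, -605, 0]) stool();
translate([1244, 130, 0]) stool();
translate([416, 142, 711]) open_box();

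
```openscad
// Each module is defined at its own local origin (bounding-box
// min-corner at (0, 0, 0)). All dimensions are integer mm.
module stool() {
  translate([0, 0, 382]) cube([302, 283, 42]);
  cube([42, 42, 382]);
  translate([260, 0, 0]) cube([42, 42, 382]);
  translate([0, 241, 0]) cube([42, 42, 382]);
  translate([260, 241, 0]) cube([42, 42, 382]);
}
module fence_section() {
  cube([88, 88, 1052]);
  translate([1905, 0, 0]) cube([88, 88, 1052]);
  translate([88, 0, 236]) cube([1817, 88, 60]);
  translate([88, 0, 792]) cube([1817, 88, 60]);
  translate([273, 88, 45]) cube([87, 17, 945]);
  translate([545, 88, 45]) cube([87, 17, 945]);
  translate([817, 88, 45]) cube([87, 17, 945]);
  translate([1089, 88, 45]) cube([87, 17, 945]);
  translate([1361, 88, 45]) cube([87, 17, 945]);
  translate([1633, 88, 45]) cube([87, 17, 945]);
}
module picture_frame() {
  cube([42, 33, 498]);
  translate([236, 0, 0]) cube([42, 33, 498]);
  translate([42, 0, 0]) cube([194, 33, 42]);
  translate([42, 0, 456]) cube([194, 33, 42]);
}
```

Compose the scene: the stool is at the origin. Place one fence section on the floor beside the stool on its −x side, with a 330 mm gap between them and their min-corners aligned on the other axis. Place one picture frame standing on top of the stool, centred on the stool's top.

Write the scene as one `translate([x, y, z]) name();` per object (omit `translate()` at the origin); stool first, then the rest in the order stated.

stool();
translate([-2323, 0, 0]) fence_section();
translate([12, 125, 424]) picture_frame();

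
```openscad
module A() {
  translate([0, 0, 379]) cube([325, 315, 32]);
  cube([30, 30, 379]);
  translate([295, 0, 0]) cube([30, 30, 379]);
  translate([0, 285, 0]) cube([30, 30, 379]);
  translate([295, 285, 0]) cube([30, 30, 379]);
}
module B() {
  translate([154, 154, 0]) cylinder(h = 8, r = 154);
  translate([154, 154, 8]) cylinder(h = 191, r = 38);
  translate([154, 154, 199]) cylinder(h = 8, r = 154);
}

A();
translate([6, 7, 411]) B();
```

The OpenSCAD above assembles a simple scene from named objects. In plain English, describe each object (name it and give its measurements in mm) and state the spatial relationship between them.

A is a four-legged stool. The seat is a 325×315×32 mm slab whose top surface is at z = 411 mm; four square legs, each 30×30 mm in cross-section, run from the floor (z = 0) to the underside of the seat, each flush with a corner of the seat.

B is a spool: two coaxial disc flanges of radius 154 mm and thickness 8 mm, joined by a core cylinder of radius 38 mm and height 191 mm. The lower flange rests on z = 0 and the three cylinders share a vertical axis.

The spool is on top of the stool.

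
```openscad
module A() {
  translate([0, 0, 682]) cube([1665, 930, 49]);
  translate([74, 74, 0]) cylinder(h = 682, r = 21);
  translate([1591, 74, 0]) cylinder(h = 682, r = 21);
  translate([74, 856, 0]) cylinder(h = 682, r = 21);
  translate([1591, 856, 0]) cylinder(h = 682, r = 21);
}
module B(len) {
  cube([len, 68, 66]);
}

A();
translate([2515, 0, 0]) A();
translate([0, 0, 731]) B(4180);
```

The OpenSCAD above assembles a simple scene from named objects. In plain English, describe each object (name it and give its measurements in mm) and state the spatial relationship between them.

A is a table: top 1665 mm (x) × 930 mm (y), 49 mm thick, upper face at z = 731 mm, on four round legs of 42 mm diameter, each leg's bounding box inset 53 mm from the nearest pair of top edges, running from z = 0 to the bottom of the top.

B is a rectangular beam 4180 mm long (x), 68 mm deep (y), 66 mm thick (z).

The beam spans the tops of two tables placed 850 mm apart, resting at z = 731 mm.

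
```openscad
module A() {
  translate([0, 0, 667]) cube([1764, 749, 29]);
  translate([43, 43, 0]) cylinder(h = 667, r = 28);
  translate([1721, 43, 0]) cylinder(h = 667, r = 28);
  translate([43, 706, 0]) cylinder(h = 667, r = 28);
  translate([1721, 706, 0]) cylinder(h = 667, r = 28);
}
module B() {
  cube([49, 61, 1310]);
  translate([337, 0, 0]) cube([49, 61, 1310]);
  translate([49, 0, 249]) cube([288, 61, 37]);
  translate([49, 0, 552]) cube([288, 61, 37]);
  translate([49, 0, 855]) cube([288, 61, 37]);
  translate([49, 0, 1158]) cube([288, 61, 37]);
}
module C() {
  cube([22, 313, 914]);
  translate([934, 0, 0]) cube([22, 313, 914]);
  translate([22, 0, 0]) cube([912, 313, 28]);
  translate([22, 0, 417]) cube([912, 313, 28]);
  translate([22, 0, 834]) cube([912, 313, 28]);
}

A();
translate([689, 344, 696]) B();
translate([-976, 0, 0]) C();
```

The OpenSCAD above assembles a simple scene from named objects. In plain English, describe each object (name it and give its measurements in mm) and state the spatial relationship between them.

A is a table with a 1764×749 mm rectangular top, 29 mm thick, top surface at z = 696 mm, supported by four round legs of 56 mm diameter, each leg's bounding box inset 15 mm from the nearest pair of top edges, running from the floor.

B is a wooden ladder with two side rails of 49×61 mm section and 1310 mm height, set 386 mm apart overall. Between them run 4 rectangular rungs (61 mm deep, 37 mm thick), front faces flush with the rails' −y face. The bottom of the first rung is 249 mm above the floor and each subsequent rung is 303 mm higher than the one below.

C is a bookshelf 956 mm wide overall, 313 mm deep and 914 mm tall. The two sides are 22 mm thick vertical panels. 3 horizontal shelves of 28 mm thickness span between the inner faces of the sides; the lowest shelf sits on the floor and shelves are stacked with a clear vertical gap of 389 mm between each pair.

The ladder is on top of the table, centred. The bookshelf is on the floor beside the table on its −x side.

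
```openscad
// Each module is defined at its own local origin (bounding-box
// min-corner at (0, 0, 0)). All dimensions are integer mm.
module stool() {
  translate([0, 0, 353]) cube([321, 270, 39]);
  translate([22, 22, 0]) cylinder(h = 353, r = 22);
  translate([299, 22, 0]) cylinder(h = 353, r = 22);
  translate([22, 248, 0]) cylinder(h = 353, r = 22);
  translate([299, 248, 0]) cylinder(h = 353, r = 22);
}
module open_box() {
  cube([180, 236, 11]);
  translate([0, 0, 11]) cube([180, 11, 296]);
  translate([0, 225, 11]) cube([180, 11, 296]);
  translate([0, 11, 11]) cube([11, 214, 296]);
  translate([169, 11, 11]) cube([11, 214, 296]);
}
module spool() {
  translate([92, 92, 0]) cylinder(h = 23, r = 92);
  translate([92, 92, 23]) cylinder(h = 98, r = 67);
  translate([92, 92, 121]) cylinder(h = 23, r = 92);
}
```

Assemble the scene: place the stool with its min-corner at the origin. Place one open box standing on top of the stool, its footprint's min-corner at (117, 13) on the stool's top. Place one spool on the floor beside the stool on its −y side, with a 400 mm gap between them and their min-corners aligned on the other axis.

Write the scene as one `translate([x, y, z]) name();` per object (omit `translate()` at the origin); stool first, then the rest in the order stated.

stool();
translate([117, 13, 392]) open_box();
translate([0, -584, 0]) spool();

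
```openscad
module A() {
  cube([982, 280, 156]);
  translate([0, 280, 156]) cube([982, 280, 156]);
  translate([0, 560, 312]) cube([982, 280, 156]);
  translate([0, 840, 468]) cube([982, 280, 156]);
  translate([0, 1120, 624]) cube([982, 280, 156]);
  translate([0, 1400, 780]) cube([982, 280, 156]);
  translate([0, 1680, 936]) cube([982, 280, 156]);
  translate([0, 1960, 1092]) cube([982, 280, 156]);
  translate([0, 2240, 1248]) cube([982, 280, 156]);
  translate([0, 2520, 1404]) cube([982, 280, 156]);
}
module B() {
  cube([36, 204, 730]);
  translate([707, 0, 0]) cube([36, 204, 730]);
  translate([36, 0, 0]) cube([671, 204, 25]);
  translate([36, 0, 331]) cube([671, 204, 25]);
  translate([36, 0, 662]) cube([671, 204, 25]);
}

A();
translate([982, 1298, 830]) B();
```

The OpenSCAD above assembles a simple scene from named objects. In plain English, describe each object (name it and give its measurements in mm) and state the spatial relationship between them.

A is a run of 10 identical solid stair steps. Each tread is 982×280 mm and each step block is 156 mm high. Step 1 rests on the floor; step k is offset from step 1 by (k−1)×280 mm in y and (k−1)×156 mm in z.

B is a bookshelf 743 mm wide overall, 204 mm deep and 730 mm tall. The two sides are 36 mm thick vertical panels. 3 horizontal shelves of 25 mm thickness span between the inner faces of the sides; the lowest shelf sits on the floor and shelves are stacked with a clear vertical gap of 306 mm between each pair.

The bookshelf is beside the staircase with their tops flush at z = 1560.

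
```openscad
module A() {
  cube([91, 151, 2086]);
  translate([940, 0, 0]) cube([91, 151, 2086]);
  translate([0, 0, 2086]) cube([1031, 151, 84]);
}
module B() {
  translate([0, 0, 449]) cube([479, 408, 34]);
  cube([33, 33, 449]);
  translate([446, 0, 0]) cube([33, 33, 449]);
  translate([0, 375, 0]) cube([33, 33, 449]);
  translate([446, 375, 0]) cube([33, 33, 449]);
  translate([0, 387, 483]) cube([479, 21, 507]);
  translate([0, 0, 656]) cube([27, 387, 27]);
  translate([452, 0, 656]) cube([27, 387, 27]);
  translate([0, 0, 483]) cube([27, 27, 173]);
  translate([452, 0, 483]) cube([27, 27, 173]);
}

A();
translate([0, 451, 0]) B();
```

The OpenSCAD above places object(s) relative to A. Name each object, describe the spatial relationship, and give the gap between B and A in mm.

The chair's nearest face is 300 mm from the door frame's +y face.

A is a door frame. B is a chair. The chair is on the floor beside the door frame on its +y side. The gap between the chair and the door frame is 300 mm.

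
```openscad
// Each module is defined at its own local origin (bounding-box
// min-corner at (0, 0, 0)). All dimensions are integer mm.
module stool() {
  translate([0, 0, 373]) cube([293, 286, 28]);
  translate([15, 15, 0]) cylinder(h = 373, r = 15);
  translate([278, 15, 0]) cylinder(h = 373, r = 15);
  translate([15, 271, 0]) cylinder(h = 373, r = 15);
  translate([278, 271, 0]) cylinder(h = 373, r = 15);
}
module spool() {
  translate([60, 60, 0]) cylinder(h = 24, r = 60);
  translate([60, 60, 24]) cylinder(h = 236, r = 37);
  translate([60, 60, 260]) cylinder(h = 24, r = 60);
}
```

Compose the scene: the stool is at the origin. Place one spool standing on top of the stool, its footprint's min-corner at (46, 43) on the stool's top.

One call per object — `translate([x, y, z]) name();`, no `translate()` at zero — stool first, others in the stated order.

stool();
translate([46, 43, 401]) spool();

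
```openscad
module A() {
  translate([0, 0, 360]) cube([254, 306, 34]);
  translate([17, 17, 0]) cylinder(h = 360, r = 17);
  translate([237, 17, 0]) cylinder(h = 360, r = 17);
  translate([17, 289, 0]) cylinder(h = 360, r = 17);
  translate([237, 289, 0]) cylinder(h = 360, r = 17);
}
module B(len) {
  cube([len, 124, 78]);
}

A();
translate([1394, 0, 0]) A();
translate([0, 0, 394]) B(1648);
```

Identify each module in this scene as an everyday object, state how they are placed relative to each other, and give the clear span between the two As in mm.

Second stool starts at x = 1394; first ends at x = 254; clear span = 1394 − 254 = 1140 mm.

A is a stool. B is a beam. A beam spans the tops of two stools. The clear span between the two stools is 1140 mm.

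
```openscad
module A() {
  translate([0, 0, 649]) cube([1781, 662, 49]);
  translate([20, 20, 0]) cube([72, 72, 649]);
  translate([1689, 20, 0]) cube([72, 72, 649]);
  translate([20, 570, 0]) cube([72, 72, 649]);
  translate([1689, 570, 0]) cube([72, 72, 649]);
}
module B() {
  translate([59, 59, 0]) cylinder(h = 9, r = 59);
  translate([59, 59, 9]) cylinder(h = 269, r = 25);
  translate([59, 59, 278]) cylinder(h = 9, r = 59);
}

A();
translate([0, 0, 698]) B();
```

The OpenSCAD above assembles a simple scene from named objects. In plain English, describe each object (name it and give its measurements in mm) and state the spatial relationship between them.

A is a rectangular dining table. The top is 1781×662×49 mm with its upper surface at z = 698 mm. It stands on four 72×72 mm square legs, each inset 20 mm from the nearest pair of top edges, running from the floor to the underside of the top.

B is a spool: two coaxial disc flanges of radius 59 mm and thickness 9 mm, joined by a core cylinder of radius 25 mm and height 269 mm. The lower flange rests on z = 0 and the three cylinders share a vertical axis.

The spool is on top of the table.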